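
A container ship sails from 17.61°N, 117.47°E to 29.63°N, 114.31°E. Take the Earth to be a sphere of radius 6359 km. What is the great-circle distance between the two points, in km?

1372 km

cos σ = sin φ₁ sin φ₂ + cos φ₁ cos φ₂ cos Δλ
      = sin(17.61°)sin(29.63°) + cos(17.61°)cos(29.63°)cos(-3.16°) = 0.9768
σ = 12.362° → d = Rσ = 6359·0.21575 = 1372 km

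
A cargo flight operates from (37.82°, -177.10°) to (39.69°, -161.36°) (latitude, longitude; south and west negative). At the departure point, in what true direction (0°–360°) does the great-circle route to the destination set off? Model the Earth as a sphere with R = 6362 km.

N = sin Δλ·cos φ₂ = +0.2087;  D = cos φ₁ sin φ₂ − sin φ₁ cos φ₂ cos Δλ = +0.0503
initial course = atan2(N, D) = 76.45°

76.4°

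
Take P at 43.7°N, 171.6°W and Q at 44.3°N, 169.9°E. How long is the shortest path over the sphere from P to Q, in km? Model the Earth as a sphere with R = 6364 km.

cos σ = sin φ₁ sin φ₂ + cos φ₁ cos φ₂ cos Δλ
      = sin(43.70°)sin(44.30°) + cos(43.70°)cos(44.30°)cos(-18.50°) = 0.9732
σ = 13.293° → d = Rσ = 6364·0.23201 = 1476 km

1476 km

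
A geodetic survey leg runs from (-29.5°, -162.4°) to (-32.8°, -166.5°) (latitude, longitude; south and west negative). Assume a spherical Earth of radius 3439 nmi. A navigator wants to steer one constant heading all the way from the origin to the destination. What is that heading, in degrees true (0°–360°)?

226.8°

Meridional parts: M(φ₁)=-0.5393, M(φ₂)=-0.6066 → ΔM = -0.0673;  Δλ = -0.0716 rad
tan C = Δλ / ΔM = +1.0630 → C = 226.75°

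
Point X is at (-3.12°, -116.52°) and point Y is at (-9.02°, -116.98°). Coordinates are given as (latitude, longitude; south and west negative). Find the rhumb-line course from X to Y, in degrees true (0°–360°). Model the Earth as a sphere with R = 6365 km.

184.4°

Meridional parts: M(φ₁)=-0.0545, M(φ₂)=-0.1581 → ΔM = -0.1036;  Δλ = -0.0080 rad
tan C = Δλ / ΔM = +0.0775 → C = 184.43°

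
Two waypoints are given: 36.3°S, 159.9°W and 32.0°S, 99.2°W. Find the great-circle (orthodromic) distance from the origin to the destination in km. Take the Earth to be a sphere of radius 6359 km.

cos σ = sin φ₁ sin φ₂ + cos φ₁ cos φ₂ cos Δλ
      = sin(-36.30°)sin(-32.00°) + cos(-36.30°)cos(-32.00°)cos(60.70°) = 0.6482
σ = 49.594° → d = Rσ = 6359·0.86558 = 5504 km

5504 km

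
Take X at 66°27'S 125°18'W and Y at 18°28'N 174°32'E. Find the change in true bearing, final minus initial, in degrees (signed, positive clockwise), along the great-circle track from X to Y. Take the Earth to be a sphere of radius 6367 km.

At departure: θ₁ = atan2(sin Δλ cos φ₂, cos φ₁ sin φ₂ − sin φ₁ cos φ₂ cos Δλ) = 304.20°
At arrival: θ₂ = atan2(sin Δλ cos φ₁, −cos φ₂ sin φ₁ + sin φ₂ cos φ₁ cos Δλ) = 339.61°
Δθ = θ₂ − θ₁ = +35.4°

+35.4°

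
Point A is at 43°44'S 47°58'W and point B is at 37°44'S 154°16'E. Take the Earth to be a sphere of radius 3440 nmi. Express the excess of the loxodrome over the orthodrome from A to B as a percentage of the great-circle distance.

Great circle: σ = 1.6769 rad → d_gc = Rσ = 5768.5 nmi
Rhumb: Δφ = +0.1047, Δλ = -2.7535, Δψ = +0.1384, q = Δφ/Δψ = 0.7569 → d_rh = R√(Δφ²+q²Δλ²) = 7178.5 nmi
Excess = (7178.5 − 5768.5) / 5768.5 = 1410.0 / 5768.5 = 24.44% ≈ 24.4%

24.4%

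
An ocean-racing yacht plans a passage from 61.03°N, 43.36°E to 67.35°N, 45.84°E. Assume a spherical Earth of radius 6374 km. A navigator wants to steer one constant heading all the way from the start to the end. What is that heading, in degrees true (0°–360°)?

Meridional parts: M(φ₁)=+1.3535, M(φ₂)=+1.6081 → ΔM = +0.2546;  Δλ = +0.0433 rad
tan C = Δλ / ΔM = +0.1700 → C = 9.65°

9.6°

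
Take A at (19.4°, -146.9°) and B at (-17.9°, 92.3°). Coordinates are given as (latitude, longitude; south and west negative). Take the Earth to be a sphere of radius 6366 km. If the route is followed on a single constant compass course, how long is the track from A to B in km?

Δψ = ln[tan(π/4+φ₂/2)/tan(π/4+φ₁/2)] = -0.6629;  Δφ = -0.6510 rad,  Δλ = -2.1084 rad
q = Δφ/Δψ = 0.9821
d = R·√(Δφ² + q²Δλ²) = 6366·2.17053 = 13818 km

13818 km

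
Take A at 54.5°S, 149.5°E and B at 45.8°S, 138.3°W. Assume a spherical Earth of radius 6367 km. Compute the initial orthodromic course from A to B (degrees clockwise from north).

110.1°

θ = atan2( sin Δλ·cos φ₂ ,  cos φ₁ sin φ₂ − sin φ₁ cos φ₂ cos Δλ )
  = atan2(+0.6638, -0.2428) = 110.09°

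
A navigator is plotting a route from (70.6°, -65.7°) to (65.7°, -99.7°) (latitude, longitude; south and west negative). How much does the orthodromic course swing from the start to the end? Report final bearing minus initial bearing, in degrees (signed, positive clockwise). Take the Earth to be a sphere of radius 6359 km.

-31.7°

At departure: θ₁ = atan2(sin Δλ cos φ₂, cos φ₁ sin φ₂ − sin φ₁ cos φ₂ cos Δλ) = 265.27°
At arrival: θ₂ = atan2(sin Δλ cos φ₁, −cos φ₂ sin φ₁ + sin φ₂ cos φ₁ cos Δλ) = 233.55°
Δθ = θ₂ − θ₁ = -31.7°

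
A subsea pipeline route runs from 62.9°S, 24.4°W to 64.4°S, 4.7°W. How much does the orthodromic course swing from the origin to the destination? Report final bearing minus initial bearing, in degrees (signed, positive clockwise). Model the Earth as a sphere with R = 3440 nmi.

-17.7°

Initial bearing θ₁ = atan2(sin Δλ cos φ₂, cos φ₁ sin φ₂ − sin φ₁ cos φ₂ cos Δλ) = 108.48°
Final bearing θ₂ = (initial bearing from the destination back to the start) + 180° = 90.80°
Δθ = θ₂ − θ₁ = -17.7°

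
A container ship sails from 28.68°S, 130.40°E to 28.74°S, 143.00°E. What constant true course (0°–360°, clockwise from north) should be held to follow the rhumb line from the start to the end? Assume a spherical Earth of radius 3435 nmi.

Meridional parts: M(φ₁)=-0.5229, M(φ₂)=-0.5241 → ΔM = -0.0012;  Δλ = +0.2199 rad
tan C = Δλ / ΔM = -184.1831 → C = 90.31°

90.3°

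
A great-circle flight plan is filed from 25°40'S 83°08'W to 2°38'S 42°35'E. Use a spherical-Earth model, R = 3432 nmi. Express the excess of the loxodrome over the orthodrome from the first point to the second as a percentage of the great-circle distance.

2.3%

Great circle: σ = 2.1010 rad → d_gc = Rσ = 7210.7 nmi
Rhumb: Δφ = +0.4020, Δλ = +2.1942, Δψ = +0.4178, q = Δφ/Δψ = 0.9623 → d_rh = R√(Δφ²+q²Δλ²) = 7376.4 nmi
Excess = (7376.4 − 7210.7) / 7210.7 = 165.7 / 7210.7 = 2.30% ≈ 2.3%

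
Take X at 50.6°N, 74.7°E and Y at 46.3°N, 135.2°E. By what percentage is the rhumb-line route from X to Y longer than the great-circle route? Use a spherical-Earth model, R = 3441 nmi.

2.8%

Great circle: σ = 0.6847 rad → d_gc = Rσ = 2356.1 nmi
Rhumb: Δφ = -0.0750, Δλ = +1.0559, Δψ = -0.1132, q = Δφ/Δψ = 0.6627 → d_rh = R√(Δφ²+q²Δλ²) = 2421.8 nmi
Excess = (2421.8 − 2356.1) / 2356.1 = 65.7 / 2356.1 = 2.79% ≈ 2.8%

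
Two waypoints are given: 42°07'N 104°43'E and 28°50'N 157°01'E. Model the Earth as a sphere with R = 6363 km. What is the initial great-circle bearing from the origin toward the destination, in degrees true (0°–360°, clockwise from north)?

90.1°

θ = atan2( sin Δλ·cos φ₂ ,  cos φ₁ sin φ₂ − sin φ₁ cos φ₂ cos Δλ )
  = atan2(+0.6931, -0.0015) = 90.13°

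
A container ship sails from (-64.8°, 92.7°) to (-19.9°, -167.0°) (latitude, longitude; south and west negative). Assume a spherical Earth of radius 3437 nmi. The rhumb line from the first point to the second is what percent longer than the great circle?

Great circle: σ = 1.3321 rad → d_gc = Rσ = 4578.6 nmi
Rhumb: Δφ = +0.7837, Δλ = +1.7506, Δψ = +1.1437, q = Δφ/Δψ = 0.6852 → d_rh = R√(Δφ²+q²Δλ²) = 4924.4 nmi
Excess = (4924.4 − 4578.6) / 4578.6 = 345.8 / 4578.6 = 7.553% ≈ 7.6%

7.6%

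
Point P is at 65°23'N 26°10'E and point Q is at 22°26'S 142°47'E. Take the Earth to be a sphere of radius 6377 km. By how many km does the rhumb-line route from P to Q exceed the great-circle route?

Great circle: cos σ = sin φ₁ sin φ₂ + cos φ₁ cos φ₂ cos Δλ,  σ = 2.1170 rad → d_gc = 13499.9 km
Rhumb line: Δψ = -1.9243, q = Δφ/Δψ = 0.7965, d_rh = R√(Δφ²+q²Δλ²) = 14226.7 km
Excess = 14226.7 − 13499.9 = 726.8 ≈ 727 km

727 km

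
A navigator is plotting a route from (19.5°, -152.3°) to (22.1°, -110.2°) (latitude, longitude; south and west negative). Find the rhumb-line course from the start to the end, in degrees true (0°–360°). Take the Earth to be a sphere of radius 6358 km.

Δψ = ln[tan(π/4+φ₂/2)/tan(π/4+φ₁/2)] = +0.0485
Δλ = +0.7348 rad (taken the short way round)
course = atan2(Δλ, Δψ) = 86.22°

86.2°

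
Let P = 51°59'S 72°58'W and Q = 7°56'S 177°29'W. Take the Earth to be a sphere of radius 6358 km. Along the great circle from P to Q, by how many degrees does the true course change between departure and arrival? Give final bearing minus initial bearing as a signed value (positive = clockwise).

+69.7°

Initial bearing θ₁ = atan2(sin Δλ cos φ₂, cos φ₁ sin φ₂ − sin φ₁ cos φ₂ cos Δλ) = 253.69°
Final bearing θ₂ = (initial bearing from the destination back to the start) + 180° = 323.36°
Δθ = θ₂ − θ₁ = +69.7°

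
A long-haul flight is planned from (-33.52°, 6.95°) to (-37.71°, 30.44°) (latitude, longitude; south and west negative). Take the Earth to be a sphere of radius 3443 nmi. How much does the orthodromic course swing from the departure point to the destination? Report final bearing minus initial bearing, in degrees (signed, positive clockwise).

-13.8°

Initial bearing θ₁ = atan2(sin Δλ cos φ₂, cos φ₁ sin φ₂ − sin φ₁ cos φ₂ cos Δλ) = 109.11°
Final bearing θ₂ = (initial bearing from the destination back to the start) + 180° = 95.30°
Δθ = θ₂ − θ₁ = -13.8°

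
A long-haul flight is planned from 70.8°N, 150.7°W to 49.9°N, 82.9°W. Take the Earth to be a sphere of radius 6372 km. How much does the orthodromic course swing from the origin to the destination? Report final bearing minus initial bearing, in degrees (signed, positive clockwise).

+61.4°

Initial bearing θ₁ = atan2(sin Δλ cos φ₂, cos φ₁ sin φ₂ − sin φ₁ cos φ₂ cos Δλ) = 87.91°
Final bearing θ₂ = (initial bearing from the destination back to the start) + 180° = 149.32°
Δθ = θ₂ − θ₁ = +61.4°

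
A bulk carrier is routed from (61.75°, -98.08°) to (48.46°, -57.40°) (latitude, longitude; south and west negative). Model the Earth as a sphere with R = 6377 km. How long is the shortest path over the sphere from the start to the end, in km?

2914 km

Haversine: a = sin²(Δφ/2)+cos φ₁ cos φ₂ sin²(Δλ/2) = 0.05131;  σ = 2·atan2(√a,√(1−a))
σ = 26.185° → d = Rσ = 6377·0.45701 = 2914 km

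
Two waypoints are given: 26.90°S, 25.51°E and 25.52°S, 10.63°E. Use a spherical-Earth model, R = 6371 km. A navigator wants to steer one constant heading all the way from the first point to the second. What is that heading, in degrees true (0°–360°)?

Δψ = ln[tan(π/4+φ₂/2)/tan(π/4+φ₁/2)] = +0.0268
Δλ = -0.2597 rad (taken the short way round)
course = atan2(Δλ, Δψ) = 275.90°

275.9°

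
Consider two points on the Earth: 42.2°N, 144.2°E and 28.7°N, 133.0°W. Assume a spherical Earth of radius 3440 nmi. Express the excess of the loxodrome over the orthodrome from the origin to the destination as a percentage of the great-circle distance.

3.5%

Great circle: σ = 1.1549 rad → d_gc = Rσ = 3972.8 nmi
Rhumb: Δφ = -0.2356, Δλ = +1.4451, Δψ = -0.2906, q = Δφ/Δψ = 0.8108 → d_rh = R√(Δφ²+q²Δλ²) = 4111.4 nmi
Excess = (4111.4 − 3972.8) / 3972.8 = 138.6 / 3972.8 = 3.49% ≈ 3.5%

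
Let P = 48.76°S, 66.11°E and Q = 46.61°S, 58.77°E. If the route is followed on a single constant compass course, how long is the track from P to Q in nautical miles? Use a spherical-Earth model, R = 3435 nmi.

Δψ = ln[tan(π/4+φ₂/2)/tan(π/4+φ₁/2)] = +0.0558;  Δφ = +0.0375 rad,  Δλ = -0.1281 rad
q = Δφ/Δψ = 0.6731
d = R·√(Δφ² + q²Δλ²) = 3435·0.09404 = 323 nmi

323 nmi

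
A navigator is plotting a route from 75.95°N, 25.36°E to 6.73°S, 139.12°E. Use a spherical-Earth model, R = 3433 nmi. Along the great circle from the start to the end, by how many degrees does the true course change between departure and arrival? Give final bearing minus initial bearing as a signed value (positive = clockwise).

At departure: θ₁ = atan2(sin Δλ cos φ₂, cos φ₁ sin φ₂ − sin φ₁ cos φ₂ cos Δλ) = 68.41°
At arrival: θ₂ = atan2(sin Δλ cos φ₁, −cos φ₂ sin φ₁ + sin φ₂ cos φ₁ cos Δλ) = 166.86°
Δθ = θ₂ − θ₁ = +98.5°

+98.5°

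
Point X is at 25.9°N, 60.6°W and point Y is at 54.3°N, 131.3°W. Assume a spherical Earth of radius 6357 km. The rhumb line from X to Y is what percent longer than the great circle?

Great circle: σ = 1.0143 rad → d_gc = Rσ = 6447.9 km
Rhumb: Δφ = +0.4957, Δλ = -1.2339, Δψ = +0.6648, q = Δφ/Δψ = 0.7455 → d_rh = R√(Δφ²+q²Δλ²) = 6643.1 km
Excess = (6643.1 − 6447.9) / 6447.9 = 195.2 / 6447.9 = 3.03% ≈ 3.0%

3.0%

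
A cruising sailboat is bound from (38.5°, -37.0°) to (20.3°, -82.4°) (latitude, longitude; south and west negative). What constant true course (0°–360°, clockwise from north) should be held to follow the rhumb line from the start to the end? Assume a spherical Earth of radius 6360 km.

245.1°

Δψ = ln[tan(π/4+φ₂/2)/tan(π/4+φ₁/2)] = -0.3671
Δλ = -0.7924 rad (taken the short way round)
course = atan2(Δλ, Δψ) = 245.14°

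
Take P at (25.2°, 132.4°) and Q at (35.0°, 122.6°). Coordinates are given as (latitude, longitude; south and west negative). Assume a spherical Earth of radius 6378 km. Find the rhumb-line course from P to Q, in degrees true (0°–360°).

Δψ = ln[tan(π/4+φ₂/2)/tan(π/4+φ₁/2)] = +0.1981
Δλ = -0.1710 rad (taken the short way round)
course = atan2(Δλ, Δψ) = 319.19°

319.2°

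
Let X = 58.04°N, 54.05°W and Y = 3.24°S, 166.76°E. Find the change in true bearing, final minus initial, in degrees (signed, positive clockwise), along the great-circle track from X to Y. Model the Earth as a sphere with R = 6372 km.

Initial bearing θ₁ = atan2(sin Δλ cos φ₂, cos φ₁ sin φ₂ − sin φ₁ cos φ₂ cos Δλ) = 313.13°
Final bearing θ₂ = (initial bearing from the destination back to the start) + 180° = 202.76°
Δθ = θ₂ − θ₁ = -110.4°

-110.4°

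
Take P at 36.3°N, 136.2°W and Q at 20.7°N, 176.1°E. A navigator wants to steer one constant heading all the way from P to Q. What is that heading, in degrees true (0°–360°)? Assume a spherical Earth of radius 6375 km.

249.5°

Δψ = ln[tan(π/4+φ₂/2)/tan(π/4+φ₁/2)] = -0.3114
Δλ = -0.8325 rad (taken the short way round)
course = atan2(Δλ, Δψ) = 249.49°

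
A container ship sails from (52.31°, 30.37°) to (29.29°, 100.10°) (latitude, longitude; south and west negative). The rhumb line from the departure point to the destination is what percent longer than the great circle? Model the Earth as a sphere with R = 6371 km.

3.0%

Great circle: σ = 0.9620 rad → d_gc = Rσ = 6128.9 km
Rhumb: Δφ = -0.4018, Δλ = +1.2170, Δψ = -0.5399, q = Δφ/Δψ = 0.7441 → d_rh = R√(Δφ²+q²Δλ²) = 6311.9 km
Excess = (6311.9 − 6128.9) / 6128.9 = 183.0 / 6128.9 = 2.99% ≈ 3.0%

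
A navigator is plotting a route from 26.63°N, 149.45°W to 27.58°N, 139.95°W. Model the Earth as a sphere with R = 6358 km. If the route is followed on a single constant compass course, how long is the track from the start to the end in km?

944 km

Δψ = ln[tan(π/4+φ₂/2)/tan(π/4+φ₁/2)] = +0.0186;  Δφ = +0.0166 rad,  Δλ = +0.1658 rad
q = Δφ/Δψ = 0.8902
d = R·√(Δφ² + q²Δλ²) = 6358·0.14852 = 944 km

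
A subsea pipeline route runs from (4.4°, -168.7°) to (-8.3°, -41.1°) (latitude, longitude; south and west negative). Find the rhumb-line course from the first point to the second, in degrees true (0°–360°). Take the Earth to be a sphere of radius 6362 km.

Δψ = ln[tan(π/4+φ₂/2)/tan(π/4+φ₁/2)] = -0.2222
Δλ = +2.2270 rad (taken the short way round)
course = atan2(Δλ, Δψ) = 95.70°

95.7°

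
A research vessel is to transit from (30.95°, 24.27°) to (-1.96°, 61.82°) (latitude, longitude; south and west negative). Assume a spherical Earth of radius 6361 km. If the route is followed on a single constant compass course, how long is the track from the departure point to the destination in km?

5397 km

Rhumb course C = atan2(Δλ, Δψ) with Δψ = ln[tan(π/4+φ₂/2)/tan(π/4+φ₁/2)] = -0.6028, Δλ = +0.6554 → C = 132.61°
d = R·|Δφ| / |cos C| = 6361·0.57439 / 0.67695 = 5397 km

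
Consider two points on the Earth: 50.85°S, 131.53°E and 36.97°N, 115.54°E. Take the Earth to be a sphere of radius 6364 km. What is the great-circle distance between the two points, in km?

9879 km

Haversine: a = sin²(Δφ/2)+cos φ₁ cos φ₂ sin²(Δλ/2) = 0.49074;  σ = 2·atan2(√a,√(1−a))
σ = 88.939° → d = Rσ = 6364·1.55227 = 9879 km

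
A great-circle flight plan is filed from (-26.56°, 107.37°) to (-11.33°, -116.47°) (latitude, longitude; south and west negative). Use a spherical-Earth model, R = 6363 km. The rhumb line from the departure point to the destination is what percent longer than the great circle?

Great circle: σ = 2.1469 rad → d_gc = Rσ = 13660.6 km
Rhumb: Δφ = +0.2658, Δλ = +2.3764, Δψ = +0.2821, q = Δφ/Δψ = 0.9424 → d_rh = R√(Δφ²+q²Δλ²) = 14350.0 km
Excess = (14350.0 − 13660.6) / 13660.6 = 689.4 / 13660.6 = 5.047% ≈ 5.0%

5.0%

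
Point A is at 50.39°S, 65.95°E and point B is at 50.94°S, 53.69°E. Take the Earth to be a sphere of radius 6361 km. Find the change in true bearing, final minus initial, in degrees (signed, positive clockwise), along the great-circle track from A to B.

Initial bearing θ₁ = atan2(sin Δλ cos φ₂, cos φ₁ sin φ₂ − sin φ₁ cos φ₂ cos Δλ) = 261.22°
Final bearing θ₂ = (initial bearing from the destination back to the start) + 180° = 270.72°
Δθ = θ₂ − θ₁ = +9.5°

+9.5°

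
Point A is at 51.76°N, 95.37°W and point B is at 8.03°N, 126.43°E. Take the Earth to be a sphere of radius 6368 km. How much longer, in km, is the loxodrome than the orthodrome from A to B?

1393 km

Great circle: cos σ = sin φ₁ sin φ₂ + cos φ₁ cos φ₂ cos Δλ,  σ = 1.9254 rad → d_gc = 12260.7 km
Rhumb line: Δψ = -0.9188, q = Δφ/Δψ = 0.8307, d_rh = R√(Δφ²+q²Δλ²) = 13654.0 km
Excess = 13654.0 − 12260.7 = 1393.3 ≈ 1393 km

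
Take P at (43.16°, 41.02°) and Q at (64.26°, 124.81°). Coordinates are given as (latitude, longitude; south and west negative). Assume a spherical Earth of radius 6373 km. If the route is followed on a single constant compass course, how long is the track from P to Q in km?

Δψ = ln[tan(π/4+φ₂/2)/tan(π/4+φ₁/2)] = +0.6396;  Δφ = +0.3683 rad,  Δλ = +1.4624 rad
q = Δφ/Δψ = 0.5757
d = R·√(Δφ² + q²Δλ²) = 6373·0.91897 = 5857 km

5857 km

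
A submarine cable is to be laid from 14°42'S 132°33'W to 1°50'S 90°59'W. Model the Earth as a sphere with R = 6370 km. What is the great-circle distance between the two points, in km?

Haversine: a = sin²(Δφ/2)+cos φ₁ cos φ₂ sin²(Δλ/2) = 0.13428;  σ = 2·atan2(√a,√(1−a))
σ = 42.993° → d = Rσ = 6370·0.75036 = 4780 km

4780 km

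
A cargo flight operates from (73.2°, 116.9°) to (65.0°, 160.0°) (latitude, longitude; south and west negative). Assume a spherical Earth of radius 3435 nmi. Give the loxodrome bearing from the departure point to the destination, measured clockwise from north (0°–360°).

118.4°

Meridional parts: M(φ₁)=+1.9128, M(φ₂)=+1.5065 → ΔM = -0.4063;  Δλ = +0.7522 rad
tan C = Δλ / ΔM = -1.8512 → C = 118.38°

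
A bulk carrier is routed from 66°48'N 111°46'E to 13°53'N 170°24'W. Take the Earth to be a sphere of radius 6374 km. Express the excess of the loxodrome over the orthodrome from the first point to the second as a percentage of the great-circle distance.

4.0%

Great circle: σ = 1.2649 rad → d_gc = Rσ = 8062.5 km
Rhumb: Δφ = -0.9236, Δλ = +1.3584, Δψ = -1.3387, q = Δφ/Δψ = 0.6899 → d_rh = R√(Δφ²+q²Δλ²) = 8386.8 km
Excess = (8386.8 − 8062.5) / 8062.5 = 324.3 / 8062.5 = 4.02% ≈ 4.0%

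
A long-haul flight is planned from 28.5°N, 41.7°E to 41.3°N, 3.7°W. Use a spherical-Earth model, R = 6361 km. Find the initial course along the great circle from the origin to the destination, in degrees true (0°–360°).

N = sin Δλ·cos φ₂ = -0.5349;  D = cos φ₁ sin φ₂ − sin φ₁ cos φ₂ cos Δλ = +0.3283
initial course = atan2(N, D) = 301.54°

301.5°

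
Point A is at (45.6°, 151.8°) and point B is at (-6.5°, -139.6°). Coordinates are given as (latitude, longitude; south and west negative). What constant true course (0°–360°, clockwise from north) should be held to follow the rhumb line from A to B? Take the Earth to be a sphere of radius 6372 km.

Δψ = ln[tan(π/4+φ₂/2)/tan(π/4+φ₁/2)] = -1.0100
Δλ = +1.1973 rad (taken the short way round)
course = atan2(Δλ, Δψ) = 130.15°

130.1°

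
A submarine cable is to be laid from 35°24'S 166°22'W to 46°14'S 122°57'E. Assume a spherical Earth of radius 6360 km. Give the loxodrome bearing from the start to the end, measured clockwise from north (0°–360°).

Meridional parts: M(φ₁)=-0.6614, M(φ₂)=-0.9122 → ΔM = -0.2508;  Δλ = -1.2337 rad
tan C = Δλ / ΔM = +4.9195 → C = 258.51°

258.5°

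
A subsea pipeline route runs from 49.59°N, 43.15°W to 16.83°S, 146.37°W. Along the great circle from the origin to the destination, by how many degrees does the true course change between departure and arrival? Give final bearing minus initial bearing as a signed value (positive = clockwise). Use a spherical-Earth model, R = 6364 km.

-46.1°

Initial bearing θ₁ = atan2(sin Δλ cos φ₂, cos φ₁ sin φ₂ − sin φ₁ cos φ₂ cos Δλ) = 268.71°
Final bearing θ₂ = (initial bearing from the destination back to the start) + 180° = 222.62°
Δθ = θ₂ − θ₁ = -46.1°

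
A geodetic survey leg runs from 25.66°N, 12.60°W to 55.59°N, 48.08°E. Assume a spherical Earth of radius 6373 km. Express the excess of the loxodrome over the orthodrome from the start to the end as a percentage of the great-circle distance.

Great circle: σ = 0.9189 rad → d_gc = Rσ = 5856.2 km
Rhumb: Δφ = +0.5224, Δλ = +1.0591, Δψ = +0.7087, q = Δφ/Δψ = 0.7371 → d_rh = R√(Δφ²+q²Δλ²) = 5986.1 km
Excess = (5986.1 − 5856.2) / 5856.2 = 129.9 / 5856.2 = 2.22% ≈ 2.2%

2.2%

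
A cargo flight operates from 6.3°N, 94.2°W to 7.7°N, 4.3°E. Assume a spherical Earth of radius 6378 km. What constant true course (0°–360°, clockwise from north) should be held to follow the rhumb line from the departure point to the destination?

89.2°

Δψ = ln[tan(π/4+φ₂/2)/tan(π/4+φ₁/2)] = +0.0246
Δλ = +1.7191 rad (taken the short way round)
course = atan2(Δλ, Δψ) = 89.18°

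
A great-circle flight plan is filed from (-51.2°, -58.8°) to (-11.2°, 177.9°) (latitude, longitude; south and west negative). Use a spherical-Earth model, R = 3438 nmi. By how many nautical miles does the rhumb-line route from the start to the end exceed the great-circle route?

Great circle: cos σ = sin φ₁ sin φ₂ + cos φ₁ cos φ₂ cos Δλ,  σ = 1.7580 rad → d_gc = 6043.9 nmi
Rhumb line: Δψ = +0.8469, q = Δφ/Δψ = 0.8243, d_rh = R√(Δφ²+q²Δλ²) = 6553.9 nmi
Excess = 6553.9 − 6043.9 = 510.0 ≈ 510 nmi

510 nmi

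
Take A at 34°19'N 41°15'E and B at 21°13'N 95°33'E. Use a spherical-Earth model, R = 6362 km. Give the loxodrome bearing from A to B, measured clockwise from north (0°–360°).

105.3°

Meridional parts: M(φ₁)=+0.6383, M(φ₂)=+0.3791 → ΔM = -0.2593;  Δλ = +0.9477 rad
tan C = Δλ / ΔM = -3.6553 → C = 105.30°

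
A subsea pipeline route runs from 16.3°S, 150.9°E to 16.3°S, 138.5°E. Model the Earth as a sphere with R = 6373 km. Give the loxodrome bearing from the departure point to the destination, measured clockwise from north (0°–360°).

270.0°

Δψ = ln[tan(π/4+φ₂/2)/tan(π/4+φ₁/2)] = +0.0000
Δλ = -0.2164 rad (taken the short way round)
course = atan2(Δλ, Δψ) = 270.00°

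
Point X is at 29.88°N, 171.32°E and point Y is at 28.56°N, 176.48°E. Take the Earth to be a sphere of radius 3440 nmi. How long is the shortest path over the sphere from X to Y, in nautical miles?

282 nmi

cos σ = sin φ₁ sin φ₂ + cos φ₁ cos φ₂ cos Δλ
      = sin(29.88°)sin(28.56°) + cos(29.88°)cos(28.56°)cos(5.16°) = 0.9966
σ = 4.692° → d = Rσ = 3440·0.08190 = 282 nmi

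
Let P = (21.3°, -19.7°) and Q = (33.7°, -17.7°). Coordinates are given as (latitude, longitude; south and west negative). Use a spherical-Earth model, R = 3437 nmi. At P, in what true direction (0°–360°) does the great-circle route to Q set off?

7.7°

N = sin Δλ·cos φ₂ = +0.0290;  D = cos φ₁ sin φ₂ − sin φ₁ cos φ₂ cos Δλ = +0.2149
initial course = atan2(N, D) = 7.69°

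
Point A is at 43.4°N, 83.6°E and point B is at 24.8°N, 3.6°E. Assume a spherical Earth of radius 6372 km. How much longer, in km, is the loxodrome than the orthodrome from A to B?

Great circle: cos σ = sin φ₁ sin φ₂ + cos φ₁ cos φ₂ cos Δλ,  σ = 1.1563 rad → d_gc = 7367.9 km
Rhumb line: Δψ = -0.3954, q = Δφ/Δψ = 0.8210, d_rh = R√(Δφ²+q²Δλ²) = 7592.0 km
Excess = 7592.0 − 7367.9 = 224.1 ≈ 224 km

224 km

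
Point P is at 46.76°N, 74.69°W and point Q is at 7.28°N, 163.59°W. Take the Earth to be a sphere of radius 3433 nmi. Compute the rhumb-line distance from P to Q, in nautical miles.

Δψ = ln[tan(π/4+φ₂/2)/tan(π/4+φ₁/2)] = -0.7981;  Δφ = -0.6891 rad,  Δλ = -1.5516 rad
q = Δφ/Δψ = 0.8634
d = R·√(Δφ² + q²Δλ²) = 3433·1.50643 = 5172 nmi

5172 nmi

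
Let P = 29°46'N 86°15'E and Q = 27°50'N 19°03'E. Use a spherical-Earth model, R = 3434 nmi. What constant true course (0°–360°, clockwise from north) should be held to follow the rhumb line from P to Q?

Δψ = ln[tan(π/4+φ₂/2)/tan(π/4+φ₁/2)] = -0.0385
Δλ = -1.1729 rad (taken the short way round)
course = atan2(Δλ, Δψ) = 268.12°

268.1°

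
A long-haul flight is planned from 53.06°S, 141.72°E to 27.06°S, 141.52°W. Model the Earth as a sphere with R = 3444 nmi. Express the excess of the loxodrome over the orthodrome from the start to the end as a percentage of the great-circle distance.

3.6%

Great circle: σ = 1.0631 rad → d_gc = Rσ = 3661.3 nmi
Rhumb: Δφ = +0.4538, Δλ = +1.3397, Δψ = +0.6057, q = Δφ/Δψ = 0.7492 → d_rh = R√(Δφ²+q²Δλ²) = 3793.7 nmi
Excess = (3793.7 − 3661.3) / 3661.3 = 132.4 / 3661.3 = 3.62% ≈ 3.6%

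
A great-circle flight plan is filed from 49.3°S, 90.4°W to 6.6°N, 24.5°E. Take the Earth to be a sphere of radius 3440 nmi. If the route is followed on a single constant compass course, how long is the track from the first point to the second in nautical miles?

6943 nmi

Rhumb course C = atan2(Δλ, Δψ) with Δψ = ln[tan(π/4+φ₂/2)/tan(π/4+φ₁/2)] = +1.1073, Δλ = +2.0054 → C = 61.09°
d = R·|Δφ| / |cos C| = 3440·0.97564 / 0.48336 = 6943 nmi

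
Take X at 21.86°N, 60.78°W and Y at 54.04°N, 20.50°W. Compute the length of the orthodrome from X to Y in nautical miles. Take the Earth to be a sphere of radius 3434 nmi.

Haversine: a = sin²(Δφ/2)+cos φ₁ cos φ₂ sin²(Δλ/2) = 0.14142;  σ = 2·atan2(√a,√(1−a))
σ = 44.180° → d = Rσ = 3434·0.77108 = 2648 nmi

2648 nmi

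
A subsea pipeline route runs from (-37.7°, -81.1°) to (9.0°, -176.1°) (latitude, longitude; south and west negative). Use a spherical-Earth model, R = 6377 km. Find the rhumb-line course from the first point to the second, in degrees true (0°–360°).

297.7°

Δψ = ln[tan(π/4+φ₂/2)/tan(π/4+φ₁/2)] = +0.8691
Δλ = -1.6581 rad (taken the short way round)
course = atan2(Δλ, Δψ) = 297.66°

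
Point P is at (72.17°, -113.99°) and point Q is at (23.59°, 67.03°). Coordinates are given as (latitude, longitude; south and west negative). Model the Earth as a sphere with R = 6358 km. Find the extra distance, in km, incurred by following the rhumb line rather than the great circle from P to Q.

Great circle: cos σ = sin φ₁ sin φ₂ + cos φ₁ cos φ₂ cos Δλ,  σ = 1.4702 rad → d_gc = 9347.7 km
Rhumb line: Δψ = -1.4285, q = Δφ/Δψ = 0.5935, d_rh = R√(Δφ²+q²Δλ²) = 12962.6 km
Excess = 12962.6 − 9347.7 = 3614.9 ≈ 3615 km

3615 km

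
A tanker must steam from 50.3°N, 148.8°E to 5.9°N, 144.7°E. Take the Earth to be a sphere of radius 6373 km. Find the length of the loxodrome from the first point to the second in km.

Δψ = ln[tan(π/4+φ₂/2)/tan(π/4+φ₁/2)] = -0.9157;  Δφ = -0.7749 rad,  Δλ = -0.0716 rad
q = Δφ/Δψ = 0.8463
d = R·√(Δφ² + q²Δλ²) = 6373·0.77729 = 4954 km

4954 km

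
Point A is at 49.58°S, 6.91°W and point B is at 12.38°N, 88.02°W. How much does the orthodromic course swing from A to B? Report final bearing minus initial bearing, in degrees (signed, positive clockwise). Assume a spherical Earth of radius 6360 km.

+35.3°

Initial bearing θ₁ = atan2(sin Δλ cos φ₂, cos φ₁ sin φ₂ − sin φ₁ cos φ₂ cos Δλ) = 284.74°
Final bearing θ₂ = (initial bearing from the destination back to the start) + 180° = 320.06°
Δθ = θ₂ − θ₁ = +35.3°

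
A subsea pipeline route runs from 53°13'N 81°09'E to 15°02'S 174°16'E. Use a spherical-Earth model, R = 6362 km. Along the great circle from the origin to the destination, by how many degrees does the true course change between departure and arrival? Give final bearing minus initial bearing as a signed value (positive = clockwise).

+45.3°

At departure: θ₁ = atan2(sin Δλ cos φ₂, cos φ₁ sin φ₂ − sin φ₁ cos φ₂ cos Δλ) = 96.70°
At arrival: θ₂ = atan2(sin Δλ cos φ₁, −cos φ₂ sin φ₁ + sin φ₂ cos φ₁ cos Δλ) = 141.99°
Δθ = θ₂ − θ₁ = +45.3°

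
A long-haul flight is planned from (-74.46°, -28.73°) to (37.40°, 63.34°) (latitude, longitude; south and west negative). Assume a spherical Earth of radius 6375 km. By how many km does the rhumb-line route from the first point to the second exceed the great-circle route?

Great circle: cos σ = sin φ₁ sin φ₂ + cos φ₁ cos φ₂ cos Δλ,  σ = 2.2054 rad → d_gc = 14059.4 km
Rhumb line: Δψ = +2.6966, q = Δφ/Δψ = 0.7240, d_rh = R√(Δφ²+q²Δλ²) = 14488.4 km
Excess = 14488.4 − 14059.4 = 429.0 ≈ 429 km

429 km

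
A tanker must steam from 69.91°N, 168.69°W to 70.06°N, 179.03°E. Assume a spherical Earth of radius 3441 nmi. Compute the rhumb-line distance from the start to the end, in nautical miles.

253 nmi

Δψ = ln[tan(π/4+φ₂/2)/tan(π/4+φ₁/2)] = +0.0076;  Δφ = +0.0026 rad,  Δλ = -0.2143 rad
q = Δφ/Δψ = 0.3423
d = R·√(Δφ² + q²Δλ²) = 3441·0.07340 = 253 nmi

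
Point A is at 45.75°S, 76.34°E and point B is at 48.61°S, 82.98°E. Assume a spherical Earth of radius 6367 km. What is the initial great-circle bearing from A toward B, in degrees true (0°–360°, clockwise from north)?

N = sin Δλ·cos φ₂ = +0.0765;  D = cos φ₁ sin φ₂ − sin φ₁ cos φ₂ cos Δλ = -0.0531
initial course = atan2(N, D) = 124.77°

124.8°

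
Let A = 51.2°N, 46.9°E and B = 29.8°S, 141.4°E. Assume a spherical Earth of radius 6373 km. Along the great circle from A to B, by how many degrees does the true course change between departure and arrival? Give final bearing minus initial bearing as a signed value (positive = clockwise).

+29.6°

At departure: θ₁ = atan2(sin Δλ cos φ₂, cos φ₁ sin φ₂ − sin φ₁ cos φ₂ cos Δλ) = 106.63°
At arrival: θ₂ = atan2(sin Δλ cos φ₁, −cos φ₂ sin φ₁ + sin φ₂ cos φ₁ cos Δλ) = 136.22°
Δθ = θ₂ − θ₁ = +29.6°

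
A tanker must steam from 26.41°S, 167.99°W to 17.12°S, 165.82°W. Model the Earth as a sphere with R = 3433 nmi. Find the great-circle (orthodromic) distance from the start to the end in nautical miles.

570 nmi

Haversine: a = sin²(Δφ/2)+cos φ₁ cos φ₂ sin²(Δλ/2) = 0.00686;  σ = 2·atan2(√a,√(1−a))
σ = 9.505° → d = Rσ = 3433·0.16590 = 570 nmi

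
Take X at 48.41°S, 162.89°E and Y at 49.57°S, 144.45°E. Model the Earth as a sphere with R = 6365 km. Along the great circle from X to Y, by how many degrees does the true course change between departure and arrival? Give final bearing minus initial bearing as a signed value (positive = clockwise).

Initial bearing θ₁ = atan2(sin Δλ cos φ₂, cos φ₁ sin φ₂ − sin φ₁ cos φ₂ cos Δλ) = 257.59°
Final bearing θ₂ = (initial bearing from the destination back to the start) + 180° = 271.55°
Δθ = θ₂ − θ₁ = +14.0°

+14.0°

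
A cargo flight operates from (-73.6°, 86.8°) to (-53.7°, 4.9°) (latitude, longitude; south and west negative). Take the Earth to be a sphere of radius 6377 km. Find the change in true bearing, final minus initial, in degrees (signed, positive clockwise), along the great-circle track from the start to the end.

At departure: θ₁ = atan2(sin Δλ cos φ₂, cos φ₁ sin φ₂ − sin φ₁ cos φ₂ cos Δλ) = 255.87°
At arrival: θ₂ = atan2(sin Δλ cos φ₁, −cos φ₂ sin φ₁ + sin φ₂ cos φ₁ cos Δλ) = 332.45°
Δθ = θ₂ − θ₁ = +76.6°

+76.6°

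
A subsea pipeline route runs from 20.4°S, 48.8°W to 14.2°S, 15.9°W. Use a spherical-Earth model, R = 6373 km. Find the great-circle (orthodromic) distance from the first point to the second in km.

cos σ = sin φ₁ sin φ₂ + cos φ₁ cos φ₂ cos Δλ
      = sin(-20.40°)sin(-14.20°) + cos(-20.40°)cos(-14.20°)cos(32.90°) = 0.8484
σ = 31.959° → d = Rσ = 6373·0.55780 = 3555 km

3555 km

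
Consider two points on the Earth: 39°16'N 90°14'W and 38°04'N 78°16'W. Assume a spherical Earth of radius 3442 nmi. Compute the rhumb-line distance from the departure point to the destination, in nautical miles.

566 nmi

Rhumb course C = atan2(Δλ, Δψ) with Δψ = ln[tan(π/4+φ₂/2)/tan(π/4+φ₁/2)] = -0.0268, Δλ = +0.2089 → C = 97.32°
d = R·|Δφ| / |cos C| = 3442·0.02094 / 0.12739 = 566 nmi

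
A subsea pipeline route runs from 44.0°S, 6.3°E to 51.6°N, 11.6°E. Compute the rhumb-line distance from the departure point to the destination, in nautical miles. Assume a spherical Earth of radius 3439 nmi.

5745 nmi

Rhumb course C = atan2(Δλ, Δψ) with Δψ = ln[tan(π/4+φ₂/2)/tan(π/4+φ₁/2)] = +1.9118, Δλ = +0.0925 → C = 2.77°
d = R·|Δφ| / |cos C| = 3439·1.66853 / 0.99883 = 5745 nmi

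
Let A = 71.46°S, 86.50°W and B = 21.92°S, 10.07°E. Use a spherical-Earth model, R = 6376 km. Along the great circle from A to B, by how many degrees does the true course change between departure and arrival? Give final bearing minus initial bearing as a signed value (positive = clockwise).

-83.9°

At departure: θ₁ = atan2(sin Δλ cos φ₂, cos φ₁ sin φ₂ − sin φ₁ cos φ₂ cos Δλ) = 103.39°
At arrival: θ₂ = atan2(sin Δλ cos φ₁, −cos φ₂ sin φ₁ + sin φ₂ cos φ₁ cos Δλ) = 19.48°
Δθ = θ₂ − θ₁ = -83.9°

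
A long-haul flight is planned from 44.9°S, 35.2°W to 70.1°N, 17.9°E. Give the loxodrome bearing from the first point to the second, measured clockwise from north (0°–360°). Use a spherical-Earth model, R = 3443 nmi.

19.5°

Meridional parts: M(φ₁)=-0.8789, M(φ₂)=+1.7405 → ΔM = +2.6194;  Δλ = +0.9268 rad
tan C = Δλ / ΔM = +0.3538 → C = 19.48°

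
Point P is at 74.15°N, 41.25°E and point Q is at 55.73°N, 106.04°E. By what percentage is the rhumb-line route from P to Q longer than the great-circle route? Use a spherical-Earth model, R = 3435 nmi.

4.6%

Great circle: σ = 0.5346 rad → d_gc = Rσ = 1836.3 nmi
Rhumb: Δφ = -0.3215, Δλ = +1.1308, Δψ = -0.7951, q = Δφ/Δψ = 0.4043 → d_rh = R√(Δφ²+q²Δλ²) = 1919.9 nmi
Excess = (1919.9 − 1836.3) / 1836.3 = 83.6 / 1836.3 = 4.553% ≈ 4.6%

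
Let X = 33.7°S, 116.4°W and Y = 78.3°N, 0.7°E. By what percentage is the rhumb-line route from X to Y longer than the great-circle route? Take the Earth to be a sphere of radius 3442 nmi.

6.7%

Great circle: σ = 2.2398 rad → d_gc = Rσ = 7709.2 nmi
Rhumb: Δφ = +1.9548, Δλ = +2.0438, Δψ = +2.9037, q = Δφ/Δψ = 0.6732 → d_rh = R√(Δφ²+q²Δλ²) = 8227.9 nmi
Excess = (8227.9 − 7709.2) / 7709.2 = 518.7 / 7709.2 = 6.73% ≈ 6.7%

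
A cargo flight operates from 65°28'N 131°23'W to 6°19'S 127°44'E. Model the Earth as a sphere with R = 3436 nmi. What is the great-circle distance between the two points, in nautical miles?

6012 nmi

cos σ = sin φ₁ sin φ₂ + cos φ₁ cos φ₂ cos Δλ
      = sin(65.47°)sin(-6.32°) + cos(65.47°)cos(-6.32°)cos(-100.88°) = -0.1780
σ = 100.254° → d = Rσ = 3436·1.74976 = 6012 nmi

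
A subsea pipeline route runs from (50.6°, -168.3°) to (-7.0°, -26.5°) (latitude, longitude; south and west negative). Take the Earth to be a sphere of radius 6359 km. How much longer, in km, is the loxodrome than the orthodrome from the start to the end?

1179 km

Great circle: cos σ = sin φ₁ sin φ₂ + cos φ₁ cos φ₂ cos Δλ,  σ = 2.2009 rad → d_gc = 13995.8 km
Rhumb line: Δψ = -1.1496, q = Δφ/Δψ = 0.8745, d_rh = R√(Δφ²+q²Δλ²) = 15175.2 km
Excess = 15175.2 − 13995.8 = 1179.4 ≈ 1179 km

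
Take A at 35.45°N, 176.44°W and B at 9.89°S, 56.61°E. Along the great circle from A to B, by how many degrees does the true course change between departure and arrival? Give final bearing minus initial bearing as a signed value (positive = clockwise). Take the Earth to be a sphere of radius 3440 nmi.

At departure: θ₁ = atan2(sin Δλ cos φ₂, cos φ₁ sin φ₂ − sin φ₁ cos φ₂ cos Δλ) = 284.50°
At arrival: θ₂ = atan2(sin Δλ cos φ₁, −cos φ₂ sin φ₁ + sin φ₂ cos φ₁ cos Δλ) = 233.19°
Δθ = θ₂ − θ₁ = -51.3°

-51.3°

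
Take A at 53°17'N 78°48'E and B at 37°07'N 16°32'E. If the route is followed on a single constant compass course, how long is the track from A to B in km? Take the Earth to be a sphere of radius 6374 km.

5155 km

Δψ = ln[tan(π/4+φ₂/2)/tan(π/4+φ₁/2)] = -0.4045;  Δφ = -0.2822 rad,  Δλ = -1.0868 rad
q = Δφ/Δψ = 0.6975
d = R·√(Δφ² + q²Δλ²) = 6374·0.80882 = 5155 km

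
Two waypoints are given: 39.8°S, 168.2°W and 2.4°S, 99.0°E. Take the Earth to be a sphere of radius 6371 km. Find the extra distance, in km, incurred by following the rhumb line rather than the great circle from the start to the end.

204 km

Great circle: cos σ = sin φ₁ sin φ₂ + cos φ₁ cos φ₂ cos Δλ,  σ = 1.5815 rad → d_gc = 10075.7 km
Rhumb line: Δψ = +0.7165, q = Δφ/Δψ = 0.9111, d_rh = R√(Δφ²+q²Δλ²) = 10280.1 km
Excess = 10280.1 − 10075.7 = 204.4 ≈ 204 km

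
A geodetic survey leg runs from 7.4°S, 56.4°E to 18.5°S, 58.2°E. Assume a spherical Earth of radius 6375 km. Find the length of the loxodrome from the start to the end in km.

1250 km

Δψ = ln[tan(π/4+φ₂/2)/tan(π/4+φ₁/2)] = -0.1991;  Δφ = -0.1937 rad,  Δλ = +0.0314 rad
q = Δφ/Δψ = 0.9729
d = R·√(Δφ² + q²Δλ²) = 6375·0.19613 = 1250 km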